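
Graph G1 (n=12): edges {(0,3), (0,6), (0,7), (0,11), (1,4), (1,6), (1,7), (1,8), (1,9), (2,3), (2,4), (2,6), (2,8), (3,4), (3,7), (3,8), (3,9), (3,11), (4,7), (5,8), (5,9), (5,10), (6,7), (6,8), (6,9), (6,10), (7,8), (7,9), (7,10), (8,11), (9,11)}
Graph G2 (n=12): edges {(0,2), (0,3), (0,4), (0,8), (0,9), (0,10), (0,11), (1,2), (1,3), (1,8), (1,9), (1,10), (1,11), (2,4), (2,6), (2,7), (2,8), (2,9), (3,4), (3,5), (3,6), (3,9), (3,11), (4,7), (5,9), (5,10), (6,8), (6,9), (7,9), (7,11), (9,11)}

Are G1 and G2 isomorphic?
Yes, isomorphic

The graphs are isomorphic.
One valid mapping φ: V(G1) → V(G2): 0→6, 1→11, 2→4, 3→2, 4→7, 5→10, 6→3, 7→9, 8→0, 9→1, 10→5, 11→8

Verify φ preserves adjacency — for each edge of G1, its image is an edge of G2:
  (0,3) → (φ(0),φ(3)) = (2,6) ∈ E(G2) ✓
  (0,6) → (φ(0),φ(6)) = (3,6) ∈ E(G2) ✓
  (0,7) → (φ(0),φ(7)) = (6,9) ∈ E(G2) ✓
  (0,11) → (φ(0),φ(11)) = (6,8) ∈ E(G2) ✓
  (1,4) → (φ(1),φ(4)) = (7,11) ∈ E(G2) ✓
  (1,6) → (φ(1),φ(6)) = (3,11) ∈ E(G2) ✓
  (1,7) → (φ(1),φ(7)) = (9,11) ∈ E(G2) ✓
  (1,8) → (φ(1),φ(8)) = (0,11) ∈ E(G2) ✓
  (1,9) → (φ(1),φ(9)) = (1,11) ∈ E(G2) ✓
  (2,3) → (φ(2),φ(3)) = (2,4) ∈ E(G2) ✓
  (2,4) → (φ(2),φ(4)) = (4,7) ∈ E(G2) ✓
  (2,6) → (φ(2),φ(6)) = (3,4) ∈ E(G2) ✓
  (2,8) → (φ(2),φ(8)) = (0,4) ∈ E(G2) ✓
  (3,4) → (φ(3),φ(4)) = (2,7) ∈ E(G2) ✓
  (3,7) → (φ(3),φ(7)) = (2,9) ∈ E(G2) ✓
  (3,8) → (φ(3),φ(8)) = (0,2) ∈ E(G2) ✓
  (3,9) → (φ(3),φ(9)) = (1,2) ∈ E(G2) ✓
  (3,11) → (φ(3),φ(11)) = (2,8) ∈ E(G2) ✓
  (4,7) → (φ(4),φ(7)) = (7,9) ∈ E(G2) ✓
  (5,8) → (φ(5),φ(8)) = (0,10) ∈ E(G2) ✓
  (5,9) → (φ(5),φ(9)) = (1,10) ∈ E(G2) ✓
  (5,10) → (φ(5),φ(10)) = (5,10) ∈ E(G2) ✓
  (6,7) → (φ(6),φ(7)) = (3,9) ∈ E(G2) ✓
  (6,8) → (φ(6),φ(8)) = (0,3) ∈ E(G2) ✓
  (6,9) → (φ(6),φ(9)) = (1,3) ∈ E(G2) ✓
  (6,10) → (φ(6),φ(10)) = (3,5) ∈ E(G2) ✓
  (7,8) → (φ(7),φ(8)) = (0,9) ∈ E(G2) ✓
  (7,9) → (φ(7),φ(9)) = (1,9) ∈ E(G2) ✓
  (7,10) → (φ(7),φ(10)) = (5,9) ∈ E(G2) ✓
  (8,11) → (φ(8),φ(11)) = (0,8) ∈ E(G2) ✓
  (9,11) → (φ(9),φ(11)) = (1,8) ∈ E(G2) ✓
All 31 edges of G1 map to edges of G2, and |E(G1)| = |E(G2)| = 31, so φ is a bijection on edges as well as vertices. Hence G1 ≅ G2.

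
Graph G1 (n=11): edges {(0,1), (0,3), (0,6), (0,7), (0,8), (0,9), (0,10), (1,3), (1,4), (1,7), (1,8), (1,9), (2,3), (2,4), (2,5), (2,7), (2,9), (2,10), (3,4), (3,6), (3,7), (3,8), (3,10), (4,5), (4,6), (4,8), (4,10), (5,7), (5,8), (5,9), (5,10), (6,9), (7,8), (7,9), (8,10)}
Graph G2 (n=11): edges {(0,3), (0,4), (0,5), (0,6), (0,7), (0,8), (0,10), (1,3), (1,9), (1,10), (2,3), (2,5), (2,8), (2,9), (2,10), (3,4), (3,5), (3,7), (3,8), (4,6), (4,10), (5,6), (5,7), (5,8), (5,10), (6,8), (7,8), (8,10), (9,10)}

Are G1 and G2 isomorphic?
No, not isomorphic

The graphs are NOT isomorphic.

Degrees in G1: deg(0)=7, deg(1)=6, deg(2)=6, deg(3)=8, deg(4)=7, deg(5)=6, deg(6)=4, deg(7)=7, deg(8)=7, deg(9)=6, deg(10)=6.
Sorted degree sequence of G1: [8, 7, 7, 7, 7, 6, 6, 6, 6, 6, 4].
Degrees in G2: deg(0)=7, deg(1)=3, deg(2)=5, deg(3)=7, deg(4)=4, deg(5)=7, deg(6)=4, deg(7)=4, deg(8)=7, deg(9)=3, deg(10)=7.
Sorted degree sequence of G2: [7, 7, 7, 7, 7, 5, 4, 4, 4, 3, 3].
The (sorted) degree sequence is an isomorphism invariant, so since G1 and G2 have different degree sequences they cannot be isomorphic.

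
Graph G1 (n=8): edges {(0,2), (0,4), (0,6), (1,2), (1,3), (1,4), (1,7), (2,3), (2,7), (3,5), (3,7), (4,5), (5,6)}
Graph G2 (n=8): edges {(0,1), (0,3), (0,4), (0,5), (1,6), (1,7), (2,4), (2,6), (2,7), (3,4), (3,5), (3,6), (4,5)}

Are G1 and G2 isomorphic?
Yes, isomorphic

The graphs are isomorphic.
One valid mapping φ: V(G1) → V(G2): 0→1, 1→3, 2→0, 3→4, 4→6, 5→2, 6→7, 7→5

Verify φ preserves adjacency — for each edge of G1, its image is an edge of G2:
  (0,2) → (φ(0),φ(2)) = (0,1) ∈ E(G2) ✓
  (0,4) → (φ(0),φ(4)) = (1,6) ∈ E(G2) ✓
  (0,6) → (φ(0),φ(6)) = (1,7) ∈ E(G2) ✓
  (1,2) → (φ(1),φ(2)) = (0,3) ∈ E(G2) ✓
  (1,3) → (φ(1),φ(3)) = (3,4) ∈ E(G2) ✓
  (1,4) → (φ(1),φ(4)) = (3,6) ∈ E(G2) ✓
  (1,7) → (φ(1),φ(7)) = (3,5) ∈ E(G2) ✓
  (2,3) → (φ(2),φ(3)) = (0,4) ∈ E(G2) ✓
  (2,7) → (φ(2),φ(7)) = (0,5) ∈ E(G2) ✓
  (3,5) → (φ(3),φ(5)) = (2,4) ∈ E(G2) ✓
  (3,7) → (φ(3),φ(7)) = (4,5) ∈ E(G2) ✓
  (4,5) → (φ(4),φ(5)) = (2,6) ∈ E(G2) ✓
  (5,6) → (φ(5),φ(6)) = (2,7) ∈ E(G2) ✓
All 13 edges of G1 map to edges of G2, and |E(G1)| = |E(G2)| = 13, so φ is a bijection on edges as well as vertices. Hence G1 ≅ G2.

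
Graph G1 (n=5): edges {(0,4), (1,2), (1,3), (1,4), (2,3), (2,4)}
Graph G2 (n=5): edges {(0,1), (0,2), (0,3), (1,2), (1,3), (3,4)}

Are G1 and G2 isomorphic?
Yes, isomorphic

The graphs are isomorphic.
One valid mapping φ: V(G1) → V(G2): 0→4, 1→0, 2→1, 3→2, 4→3

Verify φ preserves adjacency — for each edge of G1, its image is an edge of G2:
  (0,4) → (φ(0),φ(4)) = (3,4) ∈ E(G2) ✓
  (1,2) → (φ(1),φ(2)) = (0,1) ∈ E(G2) ✓
  (1,3) → (φ(1),φ(3)) = (0,2) ∈ E(G2) ✓
  (1,4) → (φ(1),φ(4)) = (0,3) ∈ E(G2) ✓
  (2,3) → (φ(2),φ(3)) = (1,2) ∈ E(G2) ✓
  (2,4) → (φ(2),φ(4)) = (1,3) ∈ E(G2) ✓
All 6 edges of G1 map to edges of G2, and |E(G1)| = |E(G2)| = 6, so φ is a bijection on edges as well as vertices. Hence G1 ≅ G2.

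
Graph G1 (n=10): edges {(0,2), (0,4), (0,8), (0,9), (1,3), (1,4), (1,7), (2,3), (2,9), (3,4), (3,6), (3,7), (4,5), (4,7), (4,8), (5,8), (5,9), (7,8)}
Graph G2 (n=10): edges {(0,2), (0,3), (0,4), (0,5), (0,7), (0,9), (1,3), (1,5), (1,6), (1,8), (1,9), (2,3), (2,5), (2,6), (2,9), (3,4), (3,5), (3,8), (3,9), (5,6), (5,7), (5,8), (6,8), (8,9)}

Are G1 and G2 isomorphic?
No, not isomorphic

The graphs are NOT isomorphic.

Counting triangles (3-cliques): G1 has 8, G2 has 20.
Triangle count is an isomorphism invariant, so differing triangle counts rule out isomorphism.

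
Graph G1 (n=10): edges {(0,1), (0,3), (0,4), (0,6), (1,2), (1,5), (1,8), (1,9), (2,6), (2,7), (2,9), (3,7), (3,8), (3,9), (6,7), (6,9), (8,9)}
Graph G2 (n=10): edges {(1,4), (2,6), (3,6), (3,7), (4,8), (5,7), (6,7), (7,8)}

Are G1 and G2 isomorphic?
No, not isomorphic

The graphs are NOT isomorphic.

Connected components of G1: 1 component(s) with vertex sets [[0, 1, 2, 3, 4, 5, 6, 7, 8, 9]], sizes [10].
Connected components of G2: 3 component(s) with vertex sets [[0], [9], [1, 2, 3, 4, 5, 6, 7, 8]], sizes [1, 1, 8].
The number of connected components (and the multiset of component sizes) is an isomorphism invariant — an isomorphism maps each component of G1 bijectively onto a component of G2. Since G1 has 1 component(s) and G2 has 3, they cannot be isomorphic.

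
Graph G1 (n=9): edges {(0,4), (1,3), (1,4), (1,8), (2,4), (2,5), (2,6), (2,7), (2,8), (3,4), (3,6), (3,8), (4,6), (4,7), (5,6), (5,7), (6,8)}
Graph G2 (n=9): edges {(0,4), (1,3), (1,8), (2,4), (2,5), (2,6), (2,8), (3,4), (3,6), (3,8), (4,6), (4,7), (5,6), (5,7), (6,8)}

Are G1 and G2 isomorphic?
No, not isomorphic

The graphs are NOT isomorphic.

Counting edges: G1 has 17 edge(s); G2 has 15 edge(s).
Edge count is an isomorphism invariant (a bijection on vertices induces a bijection on edges), so differing edge counts rule out isomorphism.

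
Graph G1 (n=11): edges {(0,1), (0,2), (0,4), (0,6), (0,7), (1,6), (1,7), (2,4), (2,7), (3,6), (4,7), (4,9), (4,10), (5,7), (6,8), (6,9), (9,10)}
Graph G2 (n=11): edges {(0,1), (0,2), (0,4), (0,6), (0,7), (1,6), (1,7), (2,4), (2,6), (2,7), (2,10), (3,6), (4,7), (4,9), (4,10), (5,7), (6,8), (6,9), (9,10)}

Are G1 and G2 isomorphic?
No, not isomorphic

The graphs are NOT isomorphic.

Counting edges: G1 has 17 edge(s); G2 has 19 edge(s).
Edge count is an isomorphism invariant (a bijection on vertices induces a bijection on edges), so differing edge counts rule out isomorphism.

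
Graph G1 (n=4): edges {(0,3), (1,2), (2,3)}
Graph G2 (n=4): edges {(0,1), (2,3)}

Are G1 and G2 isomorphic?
No, not isomorphic

The graphs are NOT isomorphic.

Connected components of G1: 1 component(s) with vertex sets [[0, 1, 2, 3]], sizes [4].
Connected components of G2: 2 component(s) with vertex sets [[0, 1], [2, 3]], sizes [2, 2].
The number of connected components (and the multiset of component sizes) is an isomorphism invariant — an isomorphism maps each component of G1 bijectively onto a component of G2. Since G1 has 1 component(s) and G2 has 2, they cannot be isomorphic.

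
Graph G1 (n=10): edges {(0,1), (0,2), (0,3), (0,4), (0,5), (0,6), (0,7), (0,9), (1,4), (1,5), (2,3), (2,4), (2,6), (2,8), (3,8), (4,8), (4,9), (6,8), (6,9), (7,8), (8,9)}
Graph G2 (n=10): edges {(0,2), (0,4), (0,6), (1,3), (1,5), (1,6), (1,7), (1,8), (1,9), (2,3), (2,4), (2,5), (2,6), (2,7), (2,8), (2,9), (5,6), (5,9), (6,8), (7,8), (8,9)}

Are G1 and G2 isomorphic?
Yes, isomorphic

The graphs are isomorphic.
One valid mapping φ: V(G1) → V(G2): 0→2, 1→0, 2→8, 3→7, 4→6, 5→4, 6→9, 7→3, 8→1, 9→5

Verify φ preserves adjacency — for each edge of G1, its image is an edge of G2:
  (0,1) → (φ(0),φ(1)) = (0,2) ∈ E(G2) ✓
  (0,2) → (φ(0),φ(2)) = (2,8) ∈ E(G2) ✓
  (0,3) → (φ(0),φ(3)) = (2,7) ∈ E(G2) ✓
  (0,4) → (φ(0),φ(4)) = (2,6) ∈ E(G2) ✓
  (0,5) → (φ(0),φ(5)) = (2,4) ∈ E(G2) ✓
  (0,6) → (φ(0),φ(6)) = (2,9) ∈ E(G2) ✓
  (0,7) → (φ(0),φ(7)) = (2,3) ∈ E(G2) ✓
  (0,9) → (φ(0),φ(9)) = (2,5) ∈ E(G2) ✓
  (1,4) → (φ(1),φ(4)) = (0,6) ∈ E(G2) ✓
  (1,5) → (φ(1),φ(5)) = (0,4) ∈ E(G2) ✓
  (2,3) → (φ(2),φ(3)) = (7,8) ∈ E(G2) ✓
  (2,4) → (φ(2),φ(4)) = (6,8) ∈ E(G2) ✓
  (2,6) → (φ(2),φ(6)) = (8,9) ∈ E(G2) ✓
  (2,8) → (φ(2),φ(8)) = (1,8) ∈ E(G2) ✓
  (3,8) → (φ(3),φ(8)) = (1,7) ∈ E(G2) ✓
  (4,8) → (φ(4),φ(8)) = (1,6) ∈ E(G2) ✓
  (4,9) → (φ(4),φ(9)) = (5,6) ∈ E(G2) ✓
  (6,8) → (φ(6),φ(8)) = (1,9) ∈ E(G2) ✓
  (6,9) → (φ(6),φ(9)) = (5,9) ∈ E(G2) ✓
  (7,8) → (φ(7),φ(8)) = (1,3) ∈ E(G2) ✓
  (8,9) → (φ(8),φ(9)) = (1,5) ∈ E(G2) ✓
All 21 edges of G1 map to edges of G2, and |E(G1)| = |E(G2)| = 21, so φ is a bijection on edges as well as vertices. Hence G1 ≅ G2.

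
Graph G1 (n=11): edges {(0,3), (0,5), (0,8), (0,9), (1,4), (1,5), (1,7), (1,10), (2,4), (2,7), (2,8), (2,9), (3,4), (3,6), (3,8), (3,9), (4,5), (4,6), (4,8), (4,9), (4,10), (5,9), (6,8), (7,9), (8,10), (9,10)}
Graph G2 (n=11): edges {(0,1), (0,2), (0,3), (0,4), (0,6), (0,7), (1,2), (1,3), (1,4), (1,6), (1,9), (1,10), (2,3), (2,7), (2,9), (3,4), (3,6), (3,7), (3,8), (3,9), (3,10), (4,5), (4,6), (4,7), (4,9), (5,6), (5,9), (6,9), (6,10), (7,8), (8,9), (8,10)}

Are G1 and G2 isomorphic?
No, not isomorphic

The graphs are NOT isomorphic.

Counting triangles (3-cliques): G1 has 16, G2 has 35.
Triangle count is an isomorphism invariant, so differing triangle counts rule out isomorphism.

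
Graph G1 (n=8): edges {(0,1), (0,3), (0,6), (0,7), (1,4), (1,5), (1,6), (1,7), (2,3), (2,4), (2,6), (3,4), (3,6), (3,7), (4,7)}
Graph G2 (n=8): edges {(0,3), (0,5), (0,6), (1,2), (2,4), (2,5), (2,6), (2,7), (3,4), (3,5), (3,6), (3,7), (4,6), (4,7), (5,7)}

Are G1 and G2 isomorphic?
Yes, isomorphic

The graphs are isomorphic.
One valid mapping φ: V(G1) → V(G2): 0→4, 1→2, 2→0, 3→3, 4→5, 5→1, 6→6, 7→7

Verify φ preserves adjacency — for each edge of G1, its image is an edge of G2:
  (0,1) → (φ(0),φ(1)) = (2,4) ∈ E(G2) ✓
  (0,3) → (φ(0),φ(3)) = (3,4) ∈ E(G2) ✓
  (0,6) → (φ(0),φ(6)) = (4,6) ∈ E(G2) ✓
  (0,7) → (φ(0),φ(7)) = (4,7) ∈ E(G2) ✓
  (1,4) → (φ(1),φ(4)) = (2,5) ∈ E(G2) ✓
  (1,5) → (φ(1),φ(5)) = (1,2) ∈ E(G2) ✓
  (1,6) → (φ(1),φ(6)) = (2,6) ∈ E(G2) ✓
  (1,7) → (φ(1),φ(7)) = (2,7) ∈ E(G2) ✓
  (2,3) → (φ(2),φ(3)) = (0,3) ∈ E(G2) ✓
  (2,4) → (φ(2),φ(4)) = (0,5) ∈ E(G2) ✓
  (2,6) → (φ(2),φ(6)) = (0,6) ∈ E(G2) ✓
  (3,4) → (φ(3),φ(4)) = (3,5) ∈ E(G2) ✓
  (3,6) → (φ(3),φ(6)) = (3,6) ∈ E(G2) ✓
  (3,7) → (φ(3),φ(7)) = (3,7) ∈ E(G2) ✓
  (4,7) → (φ(4),φ(7)) = (5,7) ∈ E(G2) ✓
All 15 edges of G1 map to edges of G2, and |E(G1)| = |E(G2)| = 15, so φ is a bijection on edges as well as vertices. Hence G1 ≅ G2.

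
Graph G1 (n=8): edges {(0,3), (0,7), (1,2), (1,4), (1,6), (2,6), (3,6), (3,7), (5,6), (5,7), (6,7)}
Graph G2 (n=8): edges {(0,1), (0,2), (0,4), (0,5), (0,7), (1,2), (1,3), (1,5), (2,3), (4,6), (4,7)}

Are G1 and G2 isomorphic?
Yes, isomorphic

The graphs are isomorphic.
One valid mapping φ: V(G1) → V(G2): 0→3, 1→4, 2→7, 3→2, 4→6, 5→5, 6→0, 7→1

Verify φ preserves adjacency — for each edge of G1, its image is an edge of G2:
  (0,3) → (φ(0),φ(3)) = (2,3) ∈ E(G2) ✓
  (0,7) → (φ(0),φ(7)) = (1,3) ∈ E(G2) ✓
  (1,2) → (φ(1),φ(2)) = (4,7) ∈ E(G2) ✓
  (1,4) → (φ(1),φ(4)) = (4,6) ∈ E(G2) ✓
  (1,6) → (φ(1),φ(6)) = (0,4) ∈ E(G2) ✓
  (2,6) → (φ(2),φ(6)) = (0,7) ∈ E(G2) ✓
  (3,6) → (φ(3),φ(6)) = (0,2) ∈ E(G2) ✓
  (3,7) → (φ(3),φ(7)) = (1,2) ∈ E(G2) ✓
  (5,6) → (φ(5),φ(6)) = (0,5) ∈ E(G2) ✓
  (5,7) → (φ(5),φ(7)) = (1,5) ∈ E(G2) ✓
  (6,7) → (φ(6),φ(7)) = (0,1) ∈ E(G2) ✓
All 11 edges of G1 map to edges of G2, and |E(G1)| = |E(G2)| = 11, so φ is a bijection on edges as well as vertices. Hence G1 ≅ G2.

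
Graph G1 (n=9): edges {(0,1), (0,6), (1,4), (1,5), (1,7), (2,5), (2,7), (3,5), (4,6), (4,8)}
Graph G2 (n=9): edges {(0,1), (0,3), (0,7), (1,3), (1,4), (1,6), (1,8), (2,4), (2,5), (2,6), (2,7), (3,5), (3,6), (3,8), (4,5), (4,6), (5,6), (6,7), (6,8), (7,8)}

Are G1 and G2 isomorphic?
No, not isomorphic

The graphs are NOT isomorphic.

Degrees in G1: deg(0)=2, deg(1)=4, deg(2)=2, deg(3)=1, deg(4)=3, deg(5)=3, deg(6)=2, deg(7)=2, deg(8)=1.
Sorted degree sequence of G1: [4, 3, 3, 2, 2, 2, 2, 1, 1].
Degrees in G2: deg(0)=3, deg(1)=5, deg(2)=4, deg(3)=5, deg(4)=4, deg(5)=4, deg(6)=7, deg(7)=4, deg(8)=4.
Sorted degree sequence of G2: [7, 5, 5, 4, 4, 4, 4, 4, 3].
The (sorted) degree sequence is an isomorphism invariant, so since G1 and G2 have different degree sequences they cannot be isomorphic.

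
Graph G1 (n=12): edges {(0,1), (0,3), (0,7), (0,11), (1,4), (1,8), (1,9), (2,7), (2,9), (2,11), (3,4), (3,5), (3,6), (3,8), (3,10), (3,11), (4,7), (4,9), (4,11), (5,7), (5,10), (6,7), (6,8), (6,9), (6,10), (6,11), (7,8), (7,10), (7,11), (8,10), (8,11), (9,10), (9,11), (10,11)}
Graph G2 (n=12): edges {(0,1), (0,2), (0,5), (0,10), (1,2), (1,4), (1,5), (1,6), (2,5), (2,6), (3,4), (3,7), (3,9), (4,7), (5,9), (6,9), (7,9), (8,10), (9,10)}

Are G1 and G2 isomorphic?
No, not isomorphic

The graphs are NOT isomorphic.

Degrees in G1: deg(0)=4, deg(1)=4, deg(2)=3, deg(3)=7, deg(4)=5, deg(5)=3, deg(6)=6, deg(7)=8, deg(8)=6, deg(9)=6, deg(10)=7, deg(11)=9.
Sorted degree sequence of G1: [9, 8, 7, 7, 6, 6, 6, 5, 4, 4, 3, 3].
Degrees in G2: deg(0)=4, deg(1)=5, deg(2)=4, deg(3)=3, deg(4)=3, deg(5)=4, deg(6)=3, deg(7)=3, deg(8)=1, deg(9)=5, deg(10)=3, deg(11)=0.
Sorted degree sequence of G2: [5, 5, 4, 4, 4, 3, 3, 3, 3, 3, 1, 0].
The (sorted) degree sequence is an isomorphism invariant, so since G1 and G2 have different degree sequences they cannot be isomorphic.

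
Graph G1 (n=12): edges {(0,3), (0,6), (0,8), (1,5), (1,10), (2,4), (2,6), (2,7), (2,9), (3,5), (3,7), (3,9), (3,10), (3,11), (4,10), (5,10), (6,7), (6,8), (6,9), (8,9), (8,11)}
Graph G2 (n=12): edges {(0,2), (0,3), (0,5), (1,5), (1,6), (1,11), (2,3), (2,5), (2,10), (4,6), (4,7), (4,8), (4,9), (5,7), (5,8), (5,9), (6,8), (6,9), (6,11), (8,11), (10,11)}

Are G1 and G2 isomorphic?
Yes, isomorphic

The graphs are isomorphic.
One valid mapping φ: V(G1) → V(G2): 0→9, 1→3, 2→11, 3→5, 4→10, 5→0, 6→6, 7→1, 8→4, 9→8, 10→2, 11→7

Verify φ preserves adjacency — for each edge of G1, its image is an edge of G2:
  (0,3) → (φ(0),φ(3)) = (5,9) ∈ E(G2) ✓
  (0,6) → (φ(0),φ(6)) = (6,9) ∈ E(G2) ✓
  (0,8) → (φ(0),φ(8)) = (4,9) ∈ E(G2) ✓
  (1,5) → (φ(1),φ(5)) = (0,3) ∈ E(G2) ✓
  (1,10) → (φ(1),φ(10)) = (2,3) ∈ E(G2) ✓
  (2,4) → (φ(2),φ(4)) = (10,11) ∈ E(G2) ✓
  (2,6) → (φ(2),φ(6)) = (6,11) ∈ E(G2) ✓
  (2,7) → (φ(2),φ(7)) = (1,11) ∈ E(G2) ✓
  (2,9) → (φ(2),φ(9)) = (8,11) ∈ E(G2) ✓
  (3,5) → (φ(3),φ(5)) = (0,5) ∈ E(G2) ✓
  (3,7) → (φ(3),φ(7)) = (1,5) ∈ E(G2) ✓
  (3,9) → (φ(3),φ(9)) = (5,8) ∈ E(G2) ✓
  (3,10) → (φ(3),φ(10)) = (2,5) ∈ E(G2) ✓
  (3,11) → (φ(3),φ(11)) = (5,7) ∈ E(G2) ✓
  (4,10) → (φ(4),φ(10)) = (2,10) ∈ E(G2) ✓
  (5,10) → (φ(5),φ(10)) = (0,2) ∈ E(G2) ✓
  (6,7) → (φ(6),φ(7)) = (1,6) ∈ E(G2) ✓
  (6,8) → (φ(6),φ(8)) = (4,6) ∈ E(G2) ✓
  (6,9) → (φ(6),φ(9)) = (6,8) ∈ E(G2) ✓
  (8,9) → (φ(8),φ(9)) = (4,8) ∈ E(G2) ✓
  (8,11) → (φ(8),φ(11)) = (4,7) ∈ E(G2) ✓
All 21 edges of G1 map to edges of G2, and |E(G1)| = |E(G2)| = 21, so φ is a bijection on edges as well as vertices. Hence G1 ≅ G2.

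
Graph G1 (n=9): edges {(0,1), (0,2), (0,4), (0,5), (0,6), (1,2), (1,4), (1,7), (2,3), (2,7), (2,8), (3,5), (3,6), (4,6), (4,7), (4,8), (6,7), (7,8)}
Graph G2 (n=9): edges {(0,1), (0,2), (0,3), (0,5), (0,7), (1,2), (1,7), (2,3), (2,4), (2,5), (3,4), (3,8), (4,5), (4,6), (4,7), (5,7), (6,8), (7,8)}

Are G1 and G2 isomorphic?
Yes, isomorphic

The graphs are isomorphic.
One valid mapping φ: V(G1) → V(G2): 0→4, 1→5, 2→7, 3→8, 4→2, 5→6, 6→3, 7→0, 8→1

Verify φ preserves adjacency — for each edge of G1, its image is an edge of G2:
  (0,1) → (φ(0),φ(1)) = (4,5) ∈ E(G2) ✓
  (0,2) → (φ(0),φ(2)) = (4,7) ∈ E(G2) ✓
  (0,4) → (φ(0),φ(4)) = (2,4) ∈ E(G2) ✓
  (0,5) → (φ(0),φ(5)) = (4,6) ∈ E(G2) ✓
  (0,6) → (φ(0),φ(6)) = (3,4) ∈ E(G2) ✓
  (1,2) → (φ(1),φ(2)) = (5,7) ∈ E(G2) ✓
  (1,4) → (φ(1),φ(4)) = (2,5) ∈ E(G2) ✓
  (1,7) → (φ(1),φ(7)) = (0,5) ∈ E(G2) ✓
  (2,3) → (φ(2),φ(3)) = (7,8) ∈ E(G2) ✓
  (2,7) → (φ(2),φ(7)) = (0,7) ∈ E(G2) ✓
  (2,8) → (φ(2),φ(8)) = (1,7) ∈ E(G2) ✓
  (3,5) → (φ(3),φ(5)) = (6,8) ∈ E(G2) ✓
  (3,6) → (φ(3),φ(6)) = (3,8) ∈ E(G2) ✓
  (4,6) → (φ(4),φ(6)) = (2,3) ∈ E(G2) ✓
  (4,7) → (φ(4),φ(7)) = (0,2) ∈ E(G2) ✓
  (4,8) → (φ(4),φ(8)) = (1,2) ∈ E(G2) ✓
  (6,7) → (φ(6),φ(7)) = (0,3) ∈ E(G2) ✓
  (7,8) → (φ(7),φ(8)) = (0,1) ∈ E(G2) ✓
All 18 edges of G1 map to edges of G2, and |E(G1)| = |E(G2)| = 18, so φ is a bijection on edges as well as vertices. Hence G1 ≅ G2.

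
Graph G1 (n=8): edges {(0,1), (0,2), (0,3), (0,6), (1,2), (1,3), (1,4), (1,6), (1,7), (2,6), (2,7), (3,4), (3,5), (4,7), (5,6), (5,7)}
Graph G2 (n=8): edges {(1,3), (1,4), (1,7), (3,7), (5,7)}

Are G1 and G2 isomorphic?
No, not isomorphic

The graphs are NOT isomorphic.

Counting triangles (3-cliques): G1 has 8, G2 has 1.
Triangle count is an isomorphism invariant, so differing triangle counts rule out isomorphism.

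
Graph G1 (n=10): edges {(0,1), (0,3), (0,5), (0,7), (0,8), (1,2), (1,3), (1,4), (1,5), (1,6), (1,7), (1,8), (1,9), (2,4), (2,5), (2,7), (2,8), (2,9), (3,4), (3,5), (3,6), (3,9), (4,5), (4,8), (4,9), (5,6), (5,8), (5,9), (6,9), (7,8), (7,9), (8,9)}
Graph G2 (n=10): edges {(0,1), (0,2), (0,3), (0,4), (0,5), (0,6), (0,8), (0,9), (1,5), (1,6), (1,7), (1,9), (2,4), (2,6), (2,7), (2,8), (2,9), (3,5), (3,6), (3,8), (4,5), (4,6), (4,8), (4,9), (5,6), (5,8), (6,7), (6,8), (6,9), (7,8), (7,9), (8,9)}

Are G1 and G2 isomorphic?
Yes, isomorphic

The graphs are isomorphic.
One valid mapping φ: V(G1) → V(G2): 0→1, 1→6, 2→2, 3→5, 4→4, 5→0, 6→3, 7→7, 8→9, 9→8

Verify φ preserves adjacency — for each edge of G1, its image is an edge of G2:
  (0,1) → (φ(0),φ(1)) = (1,6) ∈ E(G2) ✓
  (0,3) → (φ(0),φ(3)) = (1,5) ∈ E(G2) ✓
  (0,5) → (φ(0),φ(5)) = (0,1) ∈ E(G2) ✓
  (0,7) → (φ(0),φ(7)) = (1,7) ∈ E(G2) ✓
  (0,8) → (φ(0),φ(8)) = (1,9) ∈ E(G2) ✓
  (1,2) → (φ(1),φ(2)) = (2,6) ∈ E(G2) ✓
  (1,3) → (φ(1),φ(3)) = (5,6) ∈ E(G2) ✓
  (1,4) → (φ(1),φ(4)) = (4,6) ∈ E(G2) ✓
  (1,5) → (φ(1),φ(5)) = (0,6) ∈ E(G2) ✓
  (1,6) → (φ(1),φ(6)) = (3,6) ∈ E(G2) ✓
  (1,7) → (φ(1),φ(7)) = (6,7) ∈ E(G2) ✓
  (1,8) → (φ(1),φ(8)) = (6,9) ∈ E(G2) ✓
  (1,9) → (φ(1),φ(9)) = (6,8) ∈ E(G2) ✓
  (2,4) → (φ(2),φ(4)) = (2,4) ∈ E(G2) ✓
  (2,5) → (φ(2),φ(5)) = (0,2) ∈ E(G2) ✓
  (2,7) → (φ(2),φ(7)) = (2,7) ∈ E(G2) ✓
  (2,8) → (φ(2),φ(8)) = (2,9) ∈ E(G2) ✓
  (2,9) → (φ(2),φ(9)) = (2,8) ∈ E(G2) ✓
  (3,4) → (φ(3),φ(4)) = (4,5) ∈ E(G2) ✓
  (3,5) → (φ(3),φ(5)) = (0,5) ∈ E(G2) ✓
  (3,6) → (φ(3),φ(6)) = (3,5) ∈ E(G2) ✓
  (3,9) → (φ(3),φ(9)) = (5,8) ∈ E(G2) ✓
  (4,5) → (φ(4),φ(5)) = (0,4) ∈ E(G2) ✓
  (4,8) → (φ(4),φ(8)) = (4,9) ∈ E(G2) ✓
  (4,9) → (φ(4),φ(9)) = (4,8) ∈ E(G2) ✓
  (5,6) → (φ(5),φ(6)) = (0,3) ∈ E(G2) ✓
  (5,8) → (φ(5),φ(8)) = (0,9) ∈ E(G2) ✓
  (5,9) → (φ(5),φ(9)) = (0,8) ∈ E(G2) ✓
  (6,9) → (φ(6),φ(9)) = (3,8) ∈ E(G2) ✓
  (7,8) → (φ(7),φ(8)) = (7,9) ∈ E(G2) ✓
  (7,9) → (φ(7),φ(9)) = (7,8) ∈ E(G2) ✓
  (8,9) → (φ(8),φ(9)) = (8,9) ∈ E(G2) ✓
All 32 edges of G1 map to edges of G2, and |E(G1)| = |E(G2)| = 32, so φ is a bijection on edges as well as vertices. Hence G1 ≅ G2.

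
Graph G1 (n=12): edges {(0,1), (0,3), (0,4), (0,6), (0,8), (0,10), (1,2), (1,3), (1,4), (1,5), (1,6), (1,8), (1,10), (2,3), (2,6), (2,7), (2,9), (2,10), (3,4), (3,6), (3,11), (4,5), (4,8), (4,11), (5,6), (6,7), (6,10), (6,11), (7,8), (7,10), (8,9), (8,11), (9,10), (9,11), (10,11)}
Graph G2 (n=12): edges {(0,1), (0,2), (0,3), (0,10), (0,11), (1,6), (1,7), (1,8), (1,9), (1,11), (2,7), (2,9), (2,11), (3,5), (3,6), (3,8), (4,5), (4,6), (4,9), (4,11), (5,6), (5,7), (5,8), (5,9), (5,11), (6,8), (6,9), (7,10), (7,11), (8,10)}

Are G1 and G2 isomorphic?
No, not isomorphic

The graphs are NOT isomorphic.

Counting triangles (3-cliques): G1 has 30, G2 has 16.
Triangle count is an isomorphism invariant, so differing triangle counts rule out isomorphism.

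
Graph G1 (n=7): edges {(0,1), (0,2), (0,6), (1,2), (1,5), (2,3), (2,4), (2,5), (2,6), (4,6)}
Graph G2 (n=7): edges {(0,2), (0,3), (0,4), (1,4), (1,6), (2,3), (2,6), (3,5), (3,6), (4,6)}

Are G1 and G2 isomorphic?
No, not isomorphic

The graphs are NOT isomorphic.

Counting triangles (3-cliques): G1 has 4, G2 has 3.
Triangle count is an isomorphism invariant, so differing triangle counts rule out isomorphism.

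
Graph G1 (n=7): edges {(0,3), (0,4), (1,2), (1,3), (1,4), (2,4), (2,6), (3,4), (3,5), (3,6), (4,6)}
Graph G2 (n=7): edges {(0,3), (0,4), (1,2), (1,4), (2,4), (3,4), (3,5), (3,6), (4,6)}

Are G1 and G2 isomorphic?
No, not isomorphic

The graphs are NOT isomorphic.

Counting edges: G1 has 11 edge(s); G2 has 9 edge(s).
Edge count is an isomorphism invariant (a bijection on vertices induces a bijection on edges), so differing edge counts rule out isomorphism.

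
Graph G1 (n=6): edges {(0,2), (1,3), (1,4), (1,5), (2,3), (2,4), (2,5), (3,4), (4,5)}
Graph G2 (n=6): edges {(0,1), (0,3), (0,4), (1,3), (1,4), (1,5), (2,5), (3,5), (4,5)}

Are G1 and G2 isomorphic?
Yes, isomorphic

The graphs are isomorphic.
One valid mapping φ: V(G1) → V(G2): 0→2, 1→0, 2→5, 3→3, 4→1, 5→4

Verify φ preserves adjacency — for each edge of G1, its image is an edge of G2:
  (0,2) → (φ(0),φ(2)) = (2,5) ∈ E(G2) ✓
  (1,3) → (φ(1),φ(3)) = (0,3) ∈ E(G2) ✓
  (1,4) → (φ(1),φ(4)) = (0,1) ∈ E(G2) ✓
  (1,5) → (φ(1),φ(5)) = (0,4) ∈ E(G2) ✓
  (2,3) → (φ(2),φ(3)) = (3,5) ∈ E(G2) ✓
  (2,4) → (φ(2),φ(4)) = (1,5) ∈ E(G2) ✓
  (2,5) → (φ(2),φ(5)) = (4,5) ∈ E(G2) ✓
  (3,4) → (φ(3),φ(4)) = (1,3) ∈ E(G2) ✓
  (4,5) → (φ(4),φ(5)) = (1,4) ∈ E(G2) ✓
All 9 edges of G1 map to edges of G2, and |E(G1)| = |E(G2)| = 9, so φ is a bijection on edges as well as vertices. Hence G1 ≅ G2.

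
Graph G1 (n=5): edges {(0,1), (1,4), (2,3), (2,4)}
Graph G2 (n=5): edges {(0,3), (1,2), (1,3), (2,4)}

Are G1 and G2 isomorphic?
Yes, isomorphic

The graphs are isomorphic.
One valid mapping φ: V(G1) → V(G2): 0→4, 1→2, 2→3, 3→0, 4→1

Verify φ preserves adjacency — for each edge of G1, its image is an edge of G2:
  (0,1) → (φ(0),φ(1)) = (2,4) ∈ E(G2) ✓
  (1,4) → (φ(1),φ(4)) = (1,2) ∈ E(G2) ✓
  (2,3) → (φ(2),φ(3)) = (0,3) ∈ E(G2) ✓
  (2,4) → (φ(2),φ(4)) = (1,3) ∈ E(G2) ✓
All 4 edges of G1 map to edges of G2, and |E(G1)| = |E(G2)| = 4, so φ is a bijection on edges as well as vertices. Hence G1 ≅ G2.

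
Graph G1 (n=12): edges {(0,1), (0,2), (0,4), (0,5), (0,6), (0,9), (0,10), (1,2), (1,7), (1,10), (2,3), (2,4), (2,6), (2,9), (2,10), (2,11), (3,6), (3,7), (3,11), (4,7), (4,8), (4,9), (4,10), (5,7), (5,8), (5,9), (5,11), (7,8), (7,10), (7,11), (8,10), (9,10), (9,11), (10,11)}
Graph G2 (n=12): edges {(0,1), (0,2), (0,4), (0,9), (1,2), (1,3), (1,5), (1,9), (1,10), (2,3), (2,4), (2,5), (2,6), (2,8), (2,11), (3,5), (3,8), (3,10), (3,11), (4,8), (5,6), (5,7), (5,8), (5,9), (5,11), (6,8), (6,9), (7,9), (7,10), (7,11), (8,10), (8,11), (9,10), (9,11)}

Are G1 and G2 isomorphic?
Yes, isomorphic

The graphs are isomorphic.
One valid mapping φ: V(G1) → V(G2): 0→8, 1→6, 2→2, 3→0, 4→11, 5→10, 6→4, 7→9, 8→7, 9→3, 10→5, 11→1

Verify φ preserves adjacency — for each edge of G1, its image is an edge of G2:
  (0,1) → (φ(0),φ(1)) = (6,8) ∈ E(G2) ✓
  (0,2) → (φ(0),φ(2)) = (2,8) ∈ E(G2) ✓
  (0,4) → (φ(0),φ(4)) = (8,11) ∈ E(G2) ✓
  (0,5) → (φ(0),φ(5)) = (8,10) ∈ E(G2) ✓
  (0,6) → (φ(0),φ(6)) = (4,8) ∈ E(G2) ✓
  (0,9) → (φ(0),φ(9)) = (3,8) ∈ E(G2) ✓
  (0,10) → (φ(0),φ(10)) = (5,8) ∈ E(G2) ✓
  (1,2) → (φ(1),φ(2)) = (2,6) ∈ E(G2) ✓
  (1,7) → (φ(1),φ(7)) = (6,9) ∈ E(G2) ✓
  (1,10) → (φ(1),φ(10)) = (5,6) ∈ E(G2) ✓
  (2,3) → (φ(2),φ(3)) = (0,2) ∈ E(G2) ✓
  (2,4) → (φ(2),φ(4)) = (2,11) ∈ E(G2) ✓
  (2,6) → (φ(2),φ(6)) = (2,4) ∈ E(G2) ✓
  (2,9) → (φ(2),φ(9)) = (2,3) ∈ E(G2) ✓
  (2,10) → (φ(2),φ(10)) = (2,5) ∈ E(G2) ✓
  (2,11) → (φ(2),φ(11)) = (1,2) ∈ E(G2) ✓
  (3,6) → (φ(3),φ(6)) = (0,4) ∈ E(G2) ✓
  (3,7) → (φ(3),φ(7)) = (0,9) ∈ E(G2) ✓
  (3,11) → (φ(3),φ(11)) = (0,1) ∈ E(G2) ✓
  (4,7) → (φ(4),φ(7)) = (9,11) ∈ E(G2) ✓
  (4,8) → (φ(4),φ(8)) = (7,11) ∈ E(G2) ✓
  (4,9) → (φ(4),φ(9)) = (3,11) ∈ E(G2) ✓
  (4,10) → (φ(4),φ(10)) = (5,11) ∈ E(G2) ✓
  (5,7) → (φ(5),φ(7)) = (9,10) ∈ E(G2) ✓
  (5,8) → (φ(5),φ(8)) = (7,10) ∈ E(G2) ✓
  (5,9) → (φ(5),φ(9)) = (3,10) ∈ E(G2) ✓
  (5,11) → (φ(5),φ(11)) = (1,10) ∈ E(G2) ✓
  (7,8) → (φ(7),φ(8)) = (7,9) ∈ E(G2) ✓
  (7,10) → (φ(7),φ(10)) = (5,9) ∈ E(G2) ✓
  (7,11) → (φ(7),φ(11)) = (1,9) ∈ E(G2) ✓
  (8,10) → (φ(8),φ(10)) = (5,7) ∈ E(G2) ✓
  (9,10) → (φ(9),φ(10)) = (3,5) ∈ E(G2) ✓
  (9,11) → (φ(9),φ(11)) = (1,3) ∈ E(G2) ✓
  (10,11) → (φ(10),φ(11)) = (1,5) ∈ E(G2) ✓
All 34 edges of G1 map to edges of G2, and |E(G1)| = |E(G2)| = 34, so φ is a bijection on edges as well as vertices. Hence G1 ≅ G2.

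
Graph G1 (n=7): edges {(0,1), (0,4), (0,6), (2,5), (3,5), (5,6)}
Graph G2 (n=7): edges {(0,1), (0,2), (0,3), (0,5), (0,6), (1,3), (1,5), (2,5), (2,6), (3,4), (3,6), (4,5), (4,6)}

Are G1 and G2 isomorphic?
No, not isomorphic

The graphs are NOT isomorphic.

Degrees in G1: deg(0)=3, deg(1)=1, deg(2)=1, deg(3)=1, deg(4)=1, deg(5)=3, deg(6)=2.
Sorted degree sequence of G1: [3, 3, 2, 1, 1, 1, 1].
Degrees in G2: deg(0)=5, deg(1)=3, deg(2)=3, deg(3)=4, deg(4)=3, deg(5)=4, deg(6)=4.
Sorted degree sequence of G2: [5, 4, 4, 4, 3, 3, 3].
The (sorted) degree sequence is an isomorphism invariant, so since G1 and G2 have different degree sequences they cannot be isomorphic.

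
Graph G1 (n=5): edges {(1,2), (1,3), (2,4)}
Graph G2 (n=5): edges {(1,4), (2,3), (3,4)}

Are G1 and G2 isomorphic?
Yes, isomorphic

The graphs are isomorphic.
One valid mapping φ: V(G1) → V(G2): 0→0, 1→4, 2→3, 3→1, 4→2

Verify φ preserves adjacency — for each edge of G1, its image is an edge of G2:
  (1,2) → (φ(1),φ(2)) = (3,4) ∈ E(G2) ✓
  (1,3) → (φ(1),φ(3)) = (1,4) ∈ E(G2) ✓
  (2,4) → (φ(2),φ(4)) = (2,3) ∈ E(G2) ✓
All 3 edges of G1 map to edges of G2, and |E(G1)| = |E(G2)| = 3, so φ is a bijection on edges as well as vertices. Hence G1 ≅ G2.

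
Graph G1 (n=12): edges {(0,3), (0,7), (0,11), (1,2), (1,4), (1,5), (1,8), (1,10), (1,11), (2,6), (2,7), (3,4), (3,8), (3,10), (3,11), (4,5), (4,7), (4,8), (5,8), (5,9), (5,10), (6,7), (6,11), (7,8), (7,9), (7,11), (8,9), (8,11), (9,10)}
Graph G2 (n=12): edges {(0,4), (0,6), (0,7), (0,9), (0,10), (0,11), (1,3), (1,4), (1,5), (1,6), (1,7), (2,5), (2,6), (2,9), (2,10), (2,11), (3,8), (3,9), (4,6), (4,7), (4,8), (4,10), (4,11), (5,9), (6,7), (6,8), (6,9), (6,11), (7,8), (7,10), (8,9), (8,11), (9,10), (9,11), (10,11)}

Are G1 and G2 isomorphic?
No, not isomorphic

The graphs are NOT isomorphic.

Counting triangles (3-cliques): G1 has 17, G2 has 34.
Triangle count is an isomorphism invariant, so differing triangle counts rule out isomorphism.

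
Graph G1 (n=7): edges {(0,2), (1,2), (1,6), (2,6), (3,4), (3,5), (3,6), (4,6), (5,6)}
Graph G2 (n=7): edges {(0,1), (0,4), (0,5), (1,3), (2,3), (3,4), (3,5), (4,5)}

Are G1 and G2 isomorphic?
No, not isomorphic

The graphs are NOT isomorphic.

Connected components of G1: 1 component(s) with vertex sets [[0, 1, 2, 3, 4, 5, 6]], sizes [7].
Connected components of G2: 2 component(s) with vertex sets [[6], [0, 1, 2, 3, 4, 5]], sizes [1, 6].
The number of connected components (and the multiset of component sizes) is an isomorphism invariant — an isomorphism maps each component of G1 bijectively onto a component of G2. Since G1 has 1 component(s) and G2 has 2, they cannot be isomorphic.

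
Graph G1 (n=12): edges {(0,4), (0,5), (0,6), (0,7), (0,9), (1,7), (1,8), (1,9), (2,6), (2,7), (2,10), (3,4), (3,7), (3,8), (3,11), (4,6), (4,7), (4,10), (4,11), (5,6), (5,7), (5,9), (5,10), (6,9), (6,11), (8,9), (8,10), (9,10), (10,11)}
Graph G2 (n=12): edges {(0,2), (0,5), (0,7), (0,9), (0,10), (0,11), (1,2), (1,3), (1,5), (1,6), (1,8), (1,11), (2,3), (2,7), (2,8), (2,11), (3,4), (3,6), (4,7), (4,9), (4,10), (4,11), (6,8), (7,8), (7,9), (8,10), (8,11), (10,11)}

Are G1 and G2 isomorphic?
No, not isomorphic

The graphs are NOT isomorphic.

Counting triangles (3-cliques): G1 has 14, G2 has 15.
Triangle count is an isomorphism invariant, so differing triangle counts rule out isomorphism.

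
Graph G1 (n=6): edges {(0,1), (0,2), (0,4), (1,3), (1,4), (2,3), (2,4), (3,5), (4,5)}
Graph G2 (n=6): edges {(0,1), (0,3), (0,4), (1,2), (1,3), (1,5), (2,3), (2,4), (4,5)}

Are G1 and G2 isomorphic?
Yes, isomorphic

The graphs are isomorphic.
One valid mapping φ: V(G1) → V(G2): 0→3, 1→2, 2→0, 3→4, 4→1, 5→5

Verify φ preserves adjacency — for each edge of G1, its image is an edge of G2:
  (0,1) → (φ(0),φ(1)) = (2,3) ∈ E(G2) ✓
  (0,2) → (φ(0),φ(2)) = (0,3) ∈ E(G2) ✓
  (0,4) → (φ(0),φ(4)) = (1,3) ∈ E(G2) ✓
  (1,3) → (φ(1),φ(3)) = (2,4) ∈ E(G2) ✓
  (1,4) → (φ(1),φ(4)) = (1,2) ∈ E(G2) ✓
  (2,3) → (φ(2),φ(3)) = (0,4) ∈ E(G2) ✓
  (2,4) → (φ(2),φ(4)) = (0,1) ∈ E(G2) ✓
  (3,5) → (φ(3),φ(5)) = (4,5) ∈ E(G2) ✓
  (4,5) → (φ(4),φ(5)) = (1,5) ∈ E(G2) ✓
All 9 edges of G1 map to edges of G2, and |E(G1)| = |E(G2)| = 9, so φ is a bijection on edges as well as vertices. Hence G1 ≅ G2.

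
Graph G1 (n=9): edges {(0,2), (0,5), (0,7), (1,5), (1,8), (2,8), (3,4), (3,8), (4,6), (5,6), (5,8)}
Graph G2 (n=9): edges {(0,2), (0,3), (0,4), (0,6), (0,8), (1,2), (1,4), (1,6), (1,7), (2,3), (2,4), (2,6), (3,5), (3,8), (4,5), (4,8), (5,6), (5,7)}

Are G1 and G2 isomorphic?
No, not isomorphic

The graphs are NOT isomorphic.

Counting triangles (3-cliques): G1 has 1, G2 has 7.
Triangle count is an isomorphism invariant, so differing triangle counts rule out isomorphism.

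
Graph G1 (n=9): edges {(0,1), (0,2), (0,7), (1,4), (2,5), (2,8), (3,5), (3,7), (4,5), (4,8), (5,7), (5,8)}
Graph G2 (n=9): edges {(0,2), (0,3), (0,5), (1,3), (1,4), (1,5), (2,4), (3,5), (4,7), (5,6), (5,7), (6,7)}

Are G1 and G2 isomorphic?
Yes, isomorphic

The graphs are isomorphic.
One valid mapping φ: V(G1) → V(G2): 0→4, 1→2, 2→1, 3→6, 4→0, 5→5, 6→8, 7→7, 8→3

Verify φ preserves adjacency — for each edge of G1, its image is an edge of G2:
  (0,1) → (φ(0),φ(1)) = (2,4) ∈ E(G2) ✓
  (0,2) → (φ(0),φ(2)) = (1,4) ∈ E(G2) ✓
  (0,7) → (φ(0),φ(7)) = (4,7) ∈ E(G2) ✓
  (1,4) → (φ(1),φ(4)) = (0,2) ∈ E(G2) ✓
  (2,5) → (φ(2),φ(5)) = (1,5) ∈ E(G2) ✓
  (2,8) → (φ(2),φ(8)) = (1,3) ∈ E(G2) ✓
  (3,5) → (φ(3),φ(5)) = (5,6) ∈ E(G2) ✓
  (3,7) → (φ(3),φ(7)) = (6,7) ∈ E(G2) ✓
  (4,5) → (φ(4),φ(5)) = (0,5) ∈ E(G2) ✓
  (4,8) → (φ(4),φ(8)) = (0,3) ∈ E(G2) ✓
  (5,7) → (φ(5),φ(7)) = (5,7) ∈ E(G2) ✓
  (5,8) → (φ(5),φ(8)) = (3,5) ∈ E(G2) ✓
All 12 edges of G1 map to edges of G2, and |E(G1)| = |E(G2)| = 12, so φ is a bijection on edges as well as vertices. Hence G1 ≅ G2.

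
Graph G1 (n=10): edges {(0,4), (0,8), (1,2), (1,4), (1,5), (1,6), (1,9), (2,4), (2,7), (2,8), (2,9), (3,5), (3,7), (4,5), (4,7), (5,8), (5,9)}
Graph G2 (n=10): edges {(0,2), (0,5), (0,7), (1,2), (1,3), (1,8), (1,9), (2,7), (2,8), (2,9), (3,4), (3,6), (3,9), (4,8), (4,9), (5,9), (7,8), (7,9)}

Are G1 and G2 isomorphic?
No, not isomorphic

The graphs are NOT isomorphic.

Counting triangles (3-cliques): G1 has 5, G2 has 7.
Triangle count is an isomorphism invariant, so differing triangle counts rule out isomorphism.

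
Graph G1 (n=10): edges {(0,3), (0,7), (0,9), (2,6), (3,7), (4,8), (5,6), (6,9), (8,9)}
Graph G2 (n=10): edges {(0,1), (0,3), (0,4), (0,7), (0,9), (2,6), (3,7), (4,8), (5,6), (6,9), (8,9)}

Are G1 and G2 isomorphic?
No, not isomorphic

The graphs are NOT isomorphic.

Counting edges: G1 has 9 edge(s); G2 has 11 edge(s).
Edge count is an isomorphism invariant (a bijection on vertices induces a bijection on edges), so differing edge counts rule out isomorphism.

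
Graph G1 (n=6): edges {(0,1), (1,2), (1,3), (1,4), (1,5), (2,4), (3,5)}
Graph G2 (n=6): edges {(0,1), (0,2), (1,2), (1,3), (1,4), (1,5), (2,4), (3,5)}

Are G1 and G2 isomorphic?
No, not isomorphic

The graphs are NOT isomorphic.

Counting edges: G1 has 7 edge(s); G2 has 8 edge(s).
Edge count is an isomorphism invariant (a bijection on vertices induces a bijection on edges), so differing edge counts rule out isomorphism.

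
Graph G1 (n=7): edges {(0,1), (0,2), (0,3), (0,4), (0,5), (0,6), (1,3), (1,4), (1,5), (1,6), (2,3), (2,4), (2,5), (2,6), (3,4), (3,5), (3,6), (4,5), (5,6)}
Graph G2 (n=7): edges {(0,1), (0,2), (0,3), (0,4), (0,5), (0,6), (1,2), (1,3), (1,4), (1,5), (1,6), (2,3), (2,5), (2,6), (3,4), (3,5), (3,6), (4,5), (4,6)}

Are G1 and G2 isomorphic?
Yes, isomorphic

The graphs are isomorphic.
One valid mapping φ: V(G1) → V(G2): 0→1, 1→5, 2→6, 3→3, 4→4, 5→0, 6→2

Verify φ preserves adjacency — for each edge of G1, its image is an edge of G2:
  (0,1) → (φ(0),φ(1)) = (1,5) ∈ E(G2) ✓
  (0,2) → (φ(0),φ(2)) = (1,6) ∈ E(G2) ✓
  (0,3) → (φ(0),φ(3)) = (1,3) ∈ E(G2) ✓
  (0,4) → (φ(0),φ(4)) = (1,4) ∈ E(G2) ✓
  (0,5) → (φ(0),φ(5)) = (0,1) ∈ E(G2) ✓
  (0,6) → (φ(0),φ(6)) = (1,2) ∈ E(G2) ✓
  (1,3) → (φ(1),φ(3)) = (3,5) ∈ E(G2) ✓
  (1,4) → (φ(1),φ(4)) = (4,5) ∈ E(G2) ✓
  (1,5) → (φ(1),φ(5)) = (0,5) ∈ E(G2) ✓
  (1,6) → (φ(1),φ(6)) = (2,5) ∈ E(G2) ✓
  (2,3) → (φ(2),φ(3)) = (3,6) ∈ E(G2) ✓
  (2,4) → (φ(2),φ(4)) = (4,6) ∈ E(G2) ✓
  (2,5) → (φ(2),φ(5)) = (0,6) ∈ E(G2) ✓
  (2,6) → (φ(2),φ(6)) = (2,6) ∈ E(G2) ✓
  (3,4) → (φ(3),φ(4)) = (3,4) ∈ E(G2) ✓
  (3,5) → (φ(3),φ(5)) = (0,3) ∈ E(G2) ✓
  (3,6) → (φ(3),φ(6)) = (2,3) ∈ E(G2) ✓
  (4,5) → (φ(4),φ(5)) = (0,4) ∈ E(G2) ✓
  (5,6) → (φ(5),φ(6)) = (0,2) ∈ E(G2) ✓
All 19 edges of G1 map to edges of G2, and |E(G1)| = |E(G2)| = 19, so φ is a bijection on edges as well as vertices. Hence G1 ≅ G2.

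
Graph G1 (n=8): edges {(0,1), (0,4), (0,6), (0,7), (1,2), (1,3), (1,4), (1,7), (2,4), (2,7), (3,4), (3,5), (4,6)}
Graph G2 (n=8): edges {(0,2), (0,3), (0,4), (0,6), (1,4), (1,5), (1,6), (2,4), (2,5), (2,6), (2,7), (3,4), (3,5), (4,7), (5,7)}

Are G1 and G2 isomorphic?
No, not isomorphic

The graphs are NOT isomorphic.

Degrees in G1: deg(0)=4, deg(1)=5, deg(2)=3, deg(3)=3, deg(4)=5, deg(5)=1, deg(6)=2, deg(7)=3.
Sorted degree sequence of G1: [5, 5, 4, 3, 3, 3, 2, 1].
Degrees in G2: deg(0)=4, deg(1)=3, deg(2)=5, deg(3)=3, deg(4)=5, deg(5)=4, deg(6)=3, deg(7)=3.
Sorted degree sequence of G2: [5, 5, 4, 4, 3, 3, 3, 3].
The (sorted) degree sequence is an isomorphism invariant, so since G1 and G2 have different degree sequences they cannot be isomorphic.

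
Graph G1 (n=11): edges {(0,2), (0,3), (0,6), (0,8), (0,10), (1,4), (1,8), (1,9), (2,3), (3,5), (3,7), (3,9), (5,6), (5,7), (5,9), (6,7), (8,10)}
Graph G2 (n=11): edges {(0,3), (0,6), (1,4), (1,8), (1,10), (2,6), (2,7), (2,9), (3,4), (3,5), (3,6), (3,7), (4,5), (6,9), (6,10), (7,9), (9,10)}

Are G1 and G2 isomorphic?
Yes, isomorphic

The graphs are isomorphic.
One valid mapping φ: V(G1) → V(G2): 0→3, 1→1, 2→0, 3→6, 4→8, 5→9, 6→7, 7→2, 8→4, 9→10, 10→5

Verify φ preserves adjacency — for each edge of G1, its image is an edge of G2:
  (0,2) → (φ(0),φ(2)) = (0,3) ∈ E(G2) ✓
  (0,3) → (φ(0),φ(3)) = (3,6) ∈ E(G2) ✓
  (0,6) → (φ(0),φ(6)) = (3,7) ∈ E(G2) ✓
  (0,8) → (φ(0),φ(8)) = (3,4) ∈ E(G2) ✓
  (0,10) → (φ(0),φ(10)) = (3,5) ∈ E(G2) ✓
  (1,4) → (φ(1),φ(4)) = (1,8) ∈ E(G2) ✓
  (1,8) → (φ(1),φ(8)) = (1,4) ∈ E(G2) ✓
  (1,9) → (φ(1),φ(9)) = (1,10) ∈ E(G2) ✓
  (2,3) → (φ(2),φ(3)) = (0,6) ∈ E(G2) ✓
  (3,5) → (φ(3),φ(5)) = (6,9) ∈ E(G2) ✓
  (3,7) → (φ(3),φ(7)) = (2,6) ∈ E(G2) ✓
  (3,9) → (φ(3),φ(9)) = (6,10) ∈ E(G2) ✓
  (5,6) → (φ(5),φ(6)) = (7,9) ∈ E(G2) ✓
  (5,7) → (φ(5),φ(7)) = (2,9) ∈ E(G2) ✓
  (5,9) → (φ(5),φ(9)) = (9,10) ∈ E(G2) ✓
  (6,7) → (φ(6),φ(7)) = (2,7) ∈ E(G2) ✓
  (8,10) → (φ(8),φ(10)) = (4,5) ∈ E(G2) ✓
All 17 edges of G1 map to edges of G2, and |E(G1)| = |E(G2)| = 17, so φ is a bijection on edges as well as vertices. Hence G1 ≅ G2.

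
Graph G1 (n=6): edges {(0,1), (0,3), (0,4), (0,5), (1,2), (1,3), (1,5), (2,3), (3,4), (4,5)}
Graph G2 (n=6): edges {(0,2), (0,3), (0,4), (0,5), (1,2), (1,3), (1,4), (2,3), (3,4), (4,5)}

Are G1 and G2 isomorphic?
Yes, isomorphic

The graphs are isomorphic.
One valid mapping φ: V(G1) → V(G2): 0→3, 1→4, 2→5, 3→0, 4→2, 5→1

Verify φ preserves adjacency — for each edge of G1, its image is an edge of G2:
  (0,1) → (φ(0),φ(1)) = (3,4) ∈ E(G2) ✓
  (0,3) → (φ(0),φ(3)) = (0,3) ∈ E(G2) ✓
  (0,4) → (φ(0),φ(4)) = (2,3) ∈ E(G2) ✓
  (0,5) → (φ(0),φ(5)) = (1,3) ∈ E(G2) ✓
  (1,2) → (φ(1),φ(2)) = (4,5) ∈ E(G2) ✓
  (1,3) → (φ(1),φ(3)) = (0,4) ∈ E(G2) ✓
  (1,5) → (φ(1),φ(5)) = (1,4) ∈ E(G2) ✓
  (2,3) → (φ(2),φ(3)) = (0,5) ∈ E(G2) ✓
  (3,4) → (φ(3),φ(4)) = (0,2) ∈ E(G2) ✓
  (4,5) → (φ(4),φ(5)) = (1,2) ∈ E(G2) ✓
All 10 edges of G1 map to edges of G2, and |E(G1)| = |E(G2)| = 10, so φ is a bijection on edges as well as vertices. Hence G1 ≅ G2.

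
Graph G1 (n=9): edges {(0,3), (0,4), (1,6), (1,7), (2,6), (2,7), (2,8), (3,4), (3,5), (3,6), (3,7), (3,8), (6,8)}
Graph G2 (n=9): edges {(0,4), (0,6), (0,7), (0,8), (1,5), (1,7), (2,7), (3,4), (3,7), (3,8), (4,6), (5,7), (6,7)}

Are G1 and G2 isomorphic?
Yes, isomorphic

The graphs are isomorphic.
One valid mapping φ: V(G1) → V(G2): 0→5, 1→8, 2→4, 3→7, 4→1, 5→2, 6→0, 7→3, 8→6

Verify φ preserves adjacency — for each edge of G1, its image is an edge of G2:
  (0,3) → (φ(0),φ(3)) = (5,7) ∈ E(G2) ✓
  (0,4) → (φ(0),φ(4)) = (1,5) ∈ E(G2) ✓
  (1,6) → (φ(1),φ(6)) = (0,8) ∈ E(G2) ✓
  (1,7) → (φ(1),φ(7)) = (3,8) ∈ E(G2) ✓
  (2,6) → (φ(2),φ(6)) = (0,4) ∈ E(G2) ✓
  (2,7) → (φ(2),φ(7)) = (3,4) ∈ E(G2) ✓
  (2,8) → (φ(2),φ(8)) = (4,6) ∈ E(G2) ✓
  (3,4) → (φ(3),φ(4)) = (1,7) ∈ E(G2) ✓
  (3,5) → (φ(3),φ(5)) = (2,7) ∈ E(G2) ✓
  (3,6) → (φ(3),φ(6)) = (0,7) ∈ E(G2) ✓
  (3,7) → (φ(3),φ(7)) = (3,7) ∈ E(G2) ✓
  (3,8) → (φ(3),φ(8)) = (6,7) ∈ E(G2) ✓
  (6,8) → (φ(6),φ(8)) = (0,6) ∈ E(G2) ✓
All 13 edges of G1 map to edges of G2, and |E(G1)| = |E(G2)| = 13, so φ is a bijection on edges as well as vertices. Hence G1 ≅ G2.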